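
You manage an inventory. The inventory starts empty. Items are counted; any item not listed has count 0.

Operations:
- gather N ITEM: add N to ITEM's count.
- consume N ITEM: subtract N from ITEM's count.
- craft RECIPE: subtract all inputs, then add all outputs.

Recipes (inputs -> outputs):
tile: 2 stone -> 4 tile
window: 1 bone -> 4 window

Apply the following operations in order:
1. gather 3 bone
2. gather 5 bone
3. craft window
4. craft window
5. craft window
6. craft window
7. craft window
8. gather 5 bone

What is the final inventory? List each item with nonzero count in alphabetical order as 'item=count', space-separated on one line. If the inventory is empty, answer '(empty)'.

Answer: bone=8 window=20

Derivation:
After 1 (gather 3 bone): bone=3
After 2 (gather 5 bone): bone=8
After 3 (craft window): bone=7 window=4
After 4 (craft window): bone=6 window=8
After 5 (craft window): bone=5 window=12
After 6 (craft window): bone=4 window=16
After 7 (craft window): bone=3 window=20
After 8 (gather 5 bone): bone=8 window=20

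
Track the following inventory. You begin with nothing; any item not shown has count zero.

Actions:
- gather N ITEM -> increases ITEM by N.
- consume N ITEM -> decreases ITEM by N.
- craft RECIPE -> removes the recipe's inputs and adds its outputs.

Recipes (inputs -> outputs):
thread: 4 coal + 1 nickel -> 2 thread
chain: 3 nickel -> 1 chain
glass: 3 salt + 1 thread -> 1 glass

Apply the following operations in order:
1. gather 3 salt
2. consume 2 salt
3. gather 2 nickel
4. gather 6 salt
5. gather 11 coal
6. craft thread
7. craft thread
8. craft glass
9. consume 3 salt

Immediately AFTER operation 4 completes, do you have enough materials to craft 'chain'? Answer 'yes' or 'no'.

After 1 (gather 3 salt): salt=3
After 2 (consume 2 salt): salt=1
After 3 (gather 2 nickel): nickel=2 salt=1
After 4 (gather 6 salt): nickel=2 salt=7

Answer: no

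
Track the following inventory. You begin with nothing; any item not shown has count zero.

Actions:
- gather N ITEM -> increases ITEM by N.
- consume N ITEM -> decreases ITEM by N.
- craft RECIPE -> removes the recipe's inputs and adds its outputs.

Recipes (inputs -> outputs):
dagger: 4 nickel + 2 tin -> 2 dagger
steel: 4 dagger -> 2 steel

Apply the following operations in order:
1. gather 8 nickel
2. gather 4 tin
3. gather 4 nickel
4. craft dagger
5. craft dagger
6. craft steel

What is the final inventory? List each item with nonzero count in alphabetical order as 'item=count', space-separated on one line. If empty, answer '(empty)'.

Answer: nickel=4 steel=2

Derivation:
After 1 (gather 8 nickel): nickel=8
After 2 (gather 4 tin): nickel=8 tin=4
After 3 (gather 4 nickel): nickel=12 tin=4
After 4 (craft dagger): dagger=2 nickel=8 tin=2
After 5 (craft dagger): dagger=4 nickel=4
After 6 (craft steel): nickel=4 steel=2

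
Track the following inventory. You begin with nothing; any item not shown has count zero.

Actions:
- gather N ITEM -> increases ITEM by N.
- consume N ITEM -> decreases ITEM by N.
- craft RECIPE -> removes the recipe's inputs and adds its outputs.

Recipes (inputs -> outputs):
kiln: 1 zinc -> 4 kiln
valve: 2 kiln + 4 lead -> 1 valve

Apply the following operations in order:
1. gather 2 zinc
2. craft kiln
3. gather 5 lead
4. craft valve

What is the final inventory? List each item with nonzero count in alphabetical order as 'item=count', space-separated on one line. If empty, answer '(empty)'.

Answer: kiln=2 lead=1 valve=1 zinc=1

Derivation:
After 1 (gather 2 zinc): zinc=2
After 2 (craft kiln): kiln=4 zinc=1
After 3 (gather 5 lead): kiln=4 lead=5 zinc=1
After 4 (craft valve): kiln=2 lead=1 valve=1 zinc=1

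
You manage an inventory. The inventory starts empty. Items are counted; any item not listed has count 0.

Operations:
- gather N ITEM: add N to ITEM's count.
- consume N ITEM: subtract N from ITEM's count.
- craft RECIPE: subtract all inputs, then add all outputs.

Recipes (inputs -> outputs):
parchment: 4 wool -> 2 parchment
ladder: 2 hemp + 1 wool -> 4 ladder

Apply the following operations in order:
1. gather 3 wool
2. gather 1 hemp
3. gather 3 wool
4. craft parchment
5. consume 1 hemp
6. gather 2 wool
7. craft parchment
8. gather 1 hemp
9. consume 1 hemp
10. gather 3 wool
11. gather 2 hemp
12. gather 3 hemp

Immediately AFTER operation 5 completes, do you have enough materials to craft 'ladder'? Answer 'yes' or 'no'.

After 1 (gather 3 wool): wool=3
After 2 (gather 1 hemp): hemp=1 wool=3
After 3 (gather 3 wool): hemp=1 wool=6
After 4 (craft parchment): hemp=1 parchment=2 wool=2
After 5 (consume 1 hemp): parchment=2 wool=2

Answer: no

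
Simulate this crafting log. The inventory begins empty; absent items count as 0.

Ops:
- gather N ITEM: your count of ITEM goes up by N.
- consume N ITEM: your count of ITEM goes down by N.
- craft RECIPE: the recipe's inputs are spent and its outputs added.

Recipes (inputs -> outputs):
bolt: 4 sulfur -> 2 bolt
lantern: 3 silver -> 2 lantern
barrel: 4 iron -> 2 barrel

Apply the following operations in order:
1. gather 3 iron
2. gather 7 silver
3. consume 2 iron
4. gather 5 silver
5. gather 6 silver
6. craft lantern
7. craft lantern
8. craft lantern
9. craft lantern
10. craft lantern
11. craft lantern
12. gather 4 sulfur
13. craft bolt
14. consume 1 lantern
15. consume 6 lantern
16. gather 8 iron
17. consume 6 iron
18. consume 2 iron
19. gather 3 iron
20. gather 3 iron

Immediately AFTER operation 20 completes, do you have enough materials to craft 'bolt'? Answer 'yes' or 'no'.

After 1 (gather 3 iron): iron=3
After 2 (gather 7 silver): iron=3 silver=7
After 3 (consume 2 iron): iron=1 silver=7
After 4 (gather 5 silver): iron=1 silver=12
After 5 (gather 6 silver): iron=1 silver=18
After 6 (craft lantern): iron=1 lantern=2 silver=15
After 7 (craft lantern): iron=1 lantern=4 silver=12
After 8 (craft lantern): iron=1 lantern=6 silver=9
After 9 (craft lantern): iron=1 lantern=8 silver=6
After 10 (craft lantern): iron=1 lantern=10 silver=3
After 11 (craft lantern): iron=1 lantern=12
After 12 (gather 4 sulfur): iron=1 lantern=12 sulfur=4
After 13 (craft bolt): bolt=2 iron=1 lantern=12
After 14 (consume 1 lantern): bolt=2 iron=1 lantern=11
After 15 (consume 6 lantern): bolt=2 iron=1 lantern=5
After 16 (gather 8 iron): bolt=2 iron=9 lantern=5
After 17 (consume 6 iron): bolt=2 iron=3 lantern=5
After 18 (consume 2 iron): bolt=2 iron=1 lantern=5
After 19 (gather 3 iron): bolt=2 iron=4 lantern=5
After 20 (gather 3 iron): bolt=2 iron=7 lantern=5

Answer: no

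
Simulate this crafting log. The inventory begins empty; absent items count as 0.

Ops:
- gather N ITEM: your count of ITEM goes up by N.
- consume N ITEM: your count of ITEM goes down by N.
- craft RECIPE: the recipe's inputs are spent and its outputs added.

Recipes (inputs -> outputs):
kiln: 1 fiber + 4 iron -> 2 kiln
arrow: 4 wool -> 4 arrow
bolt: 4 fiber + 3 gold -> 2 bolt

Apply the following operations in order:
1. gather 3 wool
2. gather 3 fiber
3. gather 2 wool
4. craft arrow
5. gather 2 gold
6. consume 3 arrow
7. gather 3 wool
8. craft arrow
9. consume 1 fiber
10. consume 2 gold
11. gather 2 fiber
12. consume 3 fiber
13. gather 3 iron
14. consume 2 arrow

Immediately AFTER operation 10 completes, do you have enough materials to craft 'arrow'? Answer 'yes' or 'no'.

Answer: no

Derivation:
After 1 (gather 3 wool): wool=3
After 2 (gather 3 fiber): fiber=3 wool=3
After 3 (gather 2 wool): fiber=3 wool=5
After 4 (craft arrow): arrow=4 fiber=3 wool=1
After 5 (gather 2 gold): arrow=4 fiber=3 gold=2 wool=1
After 6 (consume 3 arrow): arrow=1 fiber=3 gold=2 wool=1
After 7 (gather 3 wool): arrow=1 fiber=3 gold=2 wool=4
After 8 (craft arrow): arrow=5 fiber=3 gold=2
After 9 (consume 1 fiber): arrow=5 fiber=2 gold=2
After 10 (consume 2 gold): arrow=5 fiber=2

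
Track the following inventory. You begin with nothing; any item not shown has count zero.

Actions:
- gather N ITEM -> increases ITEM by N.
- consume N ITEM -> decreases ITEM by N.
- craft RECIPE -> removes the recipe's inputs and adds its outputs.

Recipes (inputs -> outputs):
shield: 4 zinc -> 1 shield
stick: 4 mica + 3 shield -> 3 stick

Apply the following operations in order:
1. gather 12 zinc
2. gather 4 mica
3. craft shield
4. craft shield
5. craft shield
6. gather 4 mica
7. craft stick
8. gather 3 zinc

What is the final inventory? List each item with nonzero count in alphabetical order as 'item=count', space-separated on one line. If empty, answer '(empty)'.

After 1 (gather 12 zinc): zinc=12
After 2 (gather 4 mica): mica=4 zinc=12
After 3 (craft shield): mica=4 shield=1 zinc=8
After 4 (craft shield): mica=4 shield=2 zinc=4
After 5 (craft shield): mica=4 shield=3
After 6 (gather 4 mica): mica=8 shield=3
After 7 (craft stick): mica=4 stick=3
After 8 (gather 3 zinc): mica=4 stick=3 zinc=3

Answer: mica=4 stick=3 zinc=3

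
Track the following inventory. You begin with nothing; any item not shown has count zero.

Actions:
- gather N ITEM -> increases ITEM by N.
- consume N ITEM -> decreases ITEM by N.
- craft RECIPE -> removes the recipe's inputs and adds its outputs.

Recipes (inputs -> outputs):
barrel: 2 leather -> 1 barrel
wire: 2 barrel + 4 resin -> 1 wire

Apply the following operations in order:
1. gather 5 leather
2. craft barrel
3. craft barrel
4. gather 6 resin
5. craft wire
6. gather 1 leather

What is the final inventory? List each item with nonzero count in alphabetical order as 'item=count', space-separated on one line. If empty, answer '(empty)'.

Answer: leather=2 resin=2 wire=1

Derivation:
After 1 (gather 5 leather): leather=5
After 2 (craft barrel): barrel=1 leather=3
After 3 (craft barrel): barrel=2 leather=1
After 4 (gather 6 resin): barrel=2 leather=1 resin=6
After 5 (craft wire): leather=1 resin=2 wire=1
After 6 (gather 1 leather): leather=2 resin=2 wire=1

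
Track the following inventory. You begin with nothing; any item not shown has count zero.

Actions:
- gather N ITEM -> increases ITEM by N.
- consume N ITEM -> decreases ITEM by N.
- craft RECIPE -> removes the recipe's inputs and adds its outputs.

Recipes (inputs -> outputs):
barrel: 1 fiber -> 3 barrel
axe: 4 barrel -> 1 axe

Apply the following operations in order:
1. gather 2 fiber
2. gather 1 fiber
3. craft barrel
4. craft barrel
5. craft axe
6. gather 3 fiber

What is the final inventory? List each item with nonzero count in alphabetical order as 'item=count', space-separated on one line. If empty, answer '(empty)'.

Answer: axe=1 barrel=2 fiber=4

Derivation:
After 1 (gather 2 fiber): fiber=2
After 2 (gather 1 fiber): fiber=3
After 3 (craft barrel): barrel=3 fiber=2
After 4 (craft barrel): barrel=6 fiber=1
After 5 (craft axe): axe=1 barrel=2 fiber=1
After 6 (gather 3 fiber): axe=1 barrel=2 fiber=4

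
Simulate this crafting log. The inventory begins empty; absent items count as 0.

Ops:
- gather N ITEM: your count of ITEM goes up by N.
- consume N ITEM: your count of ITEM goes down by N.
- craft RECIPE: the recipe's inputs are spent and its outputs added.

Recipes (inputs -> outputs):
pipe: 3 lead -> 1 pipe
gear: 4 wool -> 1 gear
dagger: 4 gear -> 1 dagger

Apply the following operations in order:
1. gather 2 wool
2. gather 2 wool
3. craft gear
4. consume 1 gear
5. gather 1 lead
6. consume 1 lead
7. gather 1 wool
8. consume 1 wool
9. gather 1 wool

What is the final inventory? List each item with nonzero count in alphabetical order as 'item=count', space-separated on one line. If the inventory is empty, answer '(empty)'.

After 1 (gather 2 wool): wool=2
After 2 (gather 2 wool): wool=4
After 3 (craft gear): gear=1
After 4 (consume 1 gear): (empty)
After 5 (gather 1 lead): lead=1
After 6 (consume 1 lead): (empty)
After 7 (gather 1 wool): wool=1
After 8 (consume 1 wool): (empty)
After 9 (gather 1 wool): wool=1

Answer: wool=1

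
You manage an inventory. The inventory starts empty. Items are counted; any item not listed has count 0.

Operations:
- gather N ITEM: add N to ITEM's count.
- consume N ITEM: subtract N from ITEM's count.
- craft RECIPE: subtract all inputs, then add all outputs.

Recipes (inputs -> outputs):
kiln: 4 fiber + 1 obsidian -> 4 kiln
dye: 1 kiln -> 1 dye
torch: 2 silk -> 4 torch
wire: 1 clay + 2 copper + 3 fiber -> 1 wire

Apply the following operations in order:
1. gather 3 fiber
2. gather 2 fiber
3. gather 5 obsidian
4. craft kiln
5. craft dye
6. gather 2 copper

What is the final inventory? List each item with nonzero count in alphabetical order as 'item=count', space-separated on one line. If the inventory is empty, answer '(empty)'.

Answer: copper=2 dye=1 fiber=1 kiln=3 obsidian=4

Derivation:
After 1 (gather 3 fiber): fiber=3
After 2 (gather 2 fiber): fiber=5
After 3 (gather 5 obsidian): fiber=5 obsidian=5
After 4 (craft kiln): fiber=1 kiln=4 obsidian=4
After 5 (craft dye): dye=1 fiber=1 kiln=3 obsidian=4
After 6 (gather 2 copper): copper=2 dye=1 fiber=1 kiln=3 obsidian=4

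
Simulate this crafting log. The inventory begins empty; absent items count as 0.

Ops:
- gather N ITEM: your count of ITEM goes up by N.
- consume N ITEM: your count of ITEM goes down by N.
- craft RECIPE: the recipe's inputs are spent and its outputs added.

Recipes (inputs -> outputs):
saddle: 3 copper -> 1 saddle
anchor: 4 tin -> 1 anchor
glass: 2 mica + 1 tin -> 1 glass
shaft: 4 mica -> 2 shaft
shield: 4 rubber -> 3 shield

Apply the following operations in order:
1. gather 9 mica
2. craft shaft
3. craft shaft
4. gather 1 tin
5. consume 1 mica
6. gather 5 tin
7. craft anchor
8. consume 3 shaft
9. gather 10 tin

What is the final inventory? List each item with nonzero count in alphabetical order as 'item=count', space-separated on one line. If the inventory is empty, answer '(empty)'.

After 1 (gather 9 mica): mica=9
After 2 (craft shaft): mica=5 shaft=2
After 3 (craft shaft): mica=1 shaft=4
After 4 (gather 1 tin): mica=1 shaft=4 tin=1
After 5 (consume 1 mica): shaft=4 tin=1
After 6 (gather 5 tin): shaft=4 tin=6
After 7 (craft anchor): anchor=1 shaft=4 tin=2
After 8 (consume 3 shaft): anchor=1 shaft=1 tin=2
After 9 (gather 10 tin): anchor=1 shaft=1 tin=12

Answer: anchor=1 shaft=1 tin=12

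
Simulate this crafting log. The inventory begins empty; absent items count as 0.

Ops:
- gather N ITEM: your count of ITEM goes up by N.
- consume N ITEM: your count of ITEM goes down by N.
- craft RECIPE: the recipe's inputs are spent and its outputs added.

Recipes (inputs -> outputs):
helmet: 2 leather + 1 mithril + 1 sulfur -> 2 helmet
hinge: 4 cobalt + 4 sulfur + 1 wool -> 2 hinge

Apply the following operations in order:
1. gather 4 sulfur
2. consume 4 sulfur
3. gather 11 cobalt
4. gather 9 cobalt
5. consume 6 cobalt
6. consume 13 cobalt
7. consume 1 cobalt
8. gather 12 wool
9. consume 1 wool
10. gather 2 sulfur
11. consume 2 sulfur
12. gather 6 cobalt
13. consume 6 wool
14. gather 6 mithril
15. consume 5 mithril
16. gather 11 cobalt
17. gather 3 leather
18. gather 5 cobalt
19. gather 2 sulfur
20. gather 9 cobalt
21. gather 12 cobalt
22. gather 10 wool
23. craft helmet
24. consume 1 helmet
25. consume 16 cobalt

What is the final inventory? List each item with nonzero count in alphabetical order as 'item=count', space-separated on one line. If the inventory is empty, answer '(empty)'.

Answer: cobalt=27 helmet=1 leather=1 sulfur=1 wool=15

Derivation:
After 1 (gather 4 sulfur): sulfur=4
After 2 (consume 4 sulfur): (empty)
After 3 (gather 11 cobalt): cobalt=11
After 4 (gather 9 cobalt): cobalt=20
After 5 (consume 6 cobalt): cobalt=14
After 6 (consume 13 cobalt): cobalt=1
After 7 (consume 1 cobalt): (empty)
After 8 (gather 12 wool): wool=12
After 9 (consume 1 wool): wool=11
After 10 (gather 2 sulfur): sulfur=2 wool=11
After 11 (consume 2 sulfur): wool=11
After 12 (gather 6 cobalt): cobalt=6 wool=11
After 13 (consume 6 wool): cobalt=6 wool=5
After 14 (gather 6 mithril): cobalt=6 mithril=6 wool=5
After 15 (consume 5 mithril): cobalt=6 mithril=1 wool=5
After 16 (gather 11 cobalt): cobalt=17 mithril=1 wool=5
After 17 (gather 3 leather): cobalt=17 leather=3 mithril=1 wool=5
After 18 (gather 5 cobalt): cobalt=22 leather=3 mithril=1 wool=5
After 19 (gather 2 sulfur): cobalt=22 leather=3 mithril=1 sulfur=2 wool=5
After 20 (gather 9 cobalt): cobalt=31 leather=3 mithril=1 sulfur=2 wool=5
After 21 (gather 12 cobalt): cobalt=43 leather=3 mithril=1 sulfur=2 wool=5
After 22 (gather 10 wool): cobalt=43 leather=3 mithril=1 sulfur=2 wool=15
After 23 (craft helmet): cobalt=43 helmet=2 leather=1 sulfur=1 wool=15
After 24 (consume 1 helmet): cobalt=43 helmet=1 leather=1 sulfur=1 wool=15
After 25 (consume 16 cobalt): cobalt=27 helmet=1 leather=1 sulfur=1 wool=15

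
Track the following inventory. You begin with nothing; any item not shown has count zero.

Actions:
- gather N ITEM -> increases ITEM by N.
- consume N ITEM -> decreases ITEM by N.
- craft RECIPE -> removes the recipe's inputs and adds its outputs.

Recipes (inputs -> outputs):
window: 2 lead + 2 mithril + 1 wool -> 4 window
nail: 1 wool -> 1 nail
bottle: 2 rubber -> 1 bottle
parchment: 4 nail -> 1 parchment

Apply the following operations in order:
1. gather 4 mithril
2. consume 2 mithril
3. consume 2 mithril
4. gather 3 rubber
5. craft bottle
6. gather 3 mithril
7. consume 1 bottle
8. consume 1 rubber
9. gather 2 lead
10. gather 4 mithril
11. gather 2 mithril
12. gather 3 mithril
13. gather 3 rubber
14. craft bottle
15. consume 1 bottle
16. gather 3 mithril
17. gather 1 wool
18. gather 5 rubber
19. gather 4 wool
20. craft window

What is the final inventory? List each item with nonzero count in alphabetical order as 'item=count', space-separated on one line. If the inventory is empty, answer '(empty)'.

After 1 (gather 4 mithril): mithril=4
After 2 (consume 2 mithril): mithril=2
After 3 (consume 2 mithril): (empty)
After 4 (gather 3 rubber): rubber=3
After 5 (craft bottle): bottle=1 rubber=1
After 6 (gather 3 mithril): bottle=1 mithril=3 rubber=1
After 7 (consume 1 bottle): mithril=3 rubber=1
After 8 (consume 1 rubber): mithril=3
After 9 (gather 2 lead): lead=2 mithril=3
After 10 (gather 4 mithril): lead=2 mithril=7
After 11 (gather 2 mithril): lead=2 mithril=9
After 12 (gather 3 mithril): lead=2 mithril=12
After 13 (gather 3 rubber): lead=2 mithril=12 rubber=3
After 14 (craft bottle): bottle=1 lead=2 mithril=12 rubber=1
After 15 (consume 1 bottle): lead=2 mithril=12 rubber=1
After 16 (gather 3 mithril): lead=2 mithril=15 rubber=1
After 17 (gather 1 wool): lead=2 mithril=15 rubber=1 wool=1
After 18 (gather 5 rubber): lead=2 mithril=15 rubber=6 wool=1
After 19 (gather 4 wool): lead=2 mithril=15 rubber=6 wool=5
After 20 (craft window): mithril=13 rubber=6 window=4 wool=4

Answer: mithril=13 rubber=6 window=4 wool=4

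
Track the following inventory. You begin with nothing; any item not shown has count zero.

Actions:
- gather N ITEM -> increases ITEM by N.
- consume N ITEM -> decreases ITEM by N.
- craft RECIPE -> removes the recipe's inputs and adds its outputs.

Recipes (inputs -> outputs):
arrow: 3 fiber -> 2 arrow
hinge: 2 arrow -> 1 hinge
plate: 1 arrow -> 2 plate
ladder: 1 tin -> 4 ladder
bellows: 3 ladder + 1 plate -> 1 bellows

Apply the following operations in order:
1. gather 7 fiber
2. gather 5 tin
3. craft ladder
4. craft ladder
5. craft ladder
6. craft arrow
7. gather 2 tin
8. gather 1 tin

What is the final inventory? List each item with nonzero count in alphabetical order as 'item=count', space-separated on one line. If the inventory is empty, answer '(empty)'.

After 1 (gather 7 fiber): fiber=7
After 2 (gather 5 tin): fiber=7 tin=5
After 3 (craft ladder): fiber=7 ladder=4 tin=4
After 4 (craft ladder): fiber=7 ladder=8 tin=3
After 5 (craft ladder): fiber=7 ladder=12 tin=2
After 6 (craft arrow): arrow=2 fiber=4 ladder=12 tin=2
After 7 (gather 2 tin): arrow=2 fiber=4 ladder=12 tin=4
After 8 (gather 1 tin): arrow=2 fiber=4 ladder=12 tin=5

Answer: arrow=2 fiber=4 ladder=12 tin=5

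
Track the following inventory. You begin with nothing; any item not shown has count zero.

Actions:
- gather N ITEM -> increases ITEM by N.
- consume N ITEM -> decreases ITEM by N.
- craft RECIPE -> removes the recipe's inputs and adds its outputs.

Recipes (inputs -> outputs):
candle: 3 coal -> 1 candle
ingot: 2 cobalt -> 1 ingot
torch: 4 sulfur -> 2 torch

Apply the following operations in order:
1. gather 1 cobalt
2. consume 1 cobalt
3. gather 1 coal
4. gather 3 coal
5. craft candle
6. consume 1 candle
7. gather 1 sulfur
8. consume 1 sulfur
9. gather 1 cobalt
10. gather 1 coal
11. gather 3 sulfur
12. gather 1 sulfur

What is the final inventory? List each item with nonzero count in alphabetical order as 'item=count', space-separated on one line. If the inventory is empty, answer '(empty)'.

After 1 (gather 1 cobalt): cobalt=1
After 2 (consume 1 cobalt): (empty)
After 3 (gather 1 coal): coal=1
After 4 (gather 3 coal): coal=4
After 5 (craft candle): candle=1 coal=1
After 6 (consume 1 candle): coal=1
After 7 (gather 1 sulfur): coal=1 sulfur=1
After 8 (consume 1 sulfur): coal=1
After 9 (gather 1 cobalt): coal=1 cobalt=1
After 10 (gather 1 coal): coal=2 cobalt=1
After 11 (gather 3 sulfur): coal=2 cobalt=1 sulfur=3
After 12 (gather 1 sulfur): coal=2 cobalt=1 sulfur=4

Answer: coal=2 cobalt=1 sulfur=4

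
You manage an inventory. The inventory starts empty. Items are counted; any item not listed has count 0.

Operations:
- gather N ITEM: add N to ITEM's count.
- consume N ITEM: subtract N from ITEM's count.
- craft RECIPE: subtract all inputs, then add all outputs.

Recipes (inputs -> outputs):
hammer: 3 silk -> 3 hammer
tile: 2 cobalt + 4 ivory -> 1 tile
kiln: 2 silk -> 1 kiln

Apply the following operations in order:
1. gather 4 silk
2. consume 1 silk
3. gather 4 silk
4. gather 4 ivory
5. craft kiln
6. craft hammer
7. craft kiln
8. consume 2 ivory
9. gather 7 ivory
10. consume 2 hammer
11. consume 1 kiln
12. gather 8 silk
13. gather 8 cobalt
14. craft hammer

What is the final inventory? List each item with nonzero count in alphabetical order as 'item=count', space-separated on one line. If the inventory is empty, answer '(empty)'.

Answer: cobalt=8 hammer=4 ivory=9 kiln=1 silk=5

Derivation:
After 1 (gather 4 silk): silk=4
After 2 (consume 1 silk): silk=3
After 3 (gather 4 silk): silk=7
After 4 (gather 4 ivory): ivory=4 silk=7
After 5 (craft kiln): ivory=4 kiln=1 silk=5
After 6 (craft hammer): hammer=3 ivory=4 kiln=1 silk=2
After 7 (craft kiln): hammer=3 ivory=4 kiln=2
After 8 (consume 2 ivory): hammer=3 ivory=2 kiln=2
After 9 (gather 7 ivory): hammer=3 ivory=9 kiln=2
After 10 (consume 2 hammer): hammer=1 ivory=9 kiln=2
After 11 (consume 1 kiln): hammer=1 ivory=9 kiln=1
After 12 (gather 8 silk): hammer=1 ivory=9 kiln=1 silk=8
After 13 (gather 8 cobalt): cobalt=8 hammer=1 ivory=9 kiln=1 silk=8
After 14 (craft hammer): cobalt=8 hammer=4 ivory=9 kiln=1 silk=5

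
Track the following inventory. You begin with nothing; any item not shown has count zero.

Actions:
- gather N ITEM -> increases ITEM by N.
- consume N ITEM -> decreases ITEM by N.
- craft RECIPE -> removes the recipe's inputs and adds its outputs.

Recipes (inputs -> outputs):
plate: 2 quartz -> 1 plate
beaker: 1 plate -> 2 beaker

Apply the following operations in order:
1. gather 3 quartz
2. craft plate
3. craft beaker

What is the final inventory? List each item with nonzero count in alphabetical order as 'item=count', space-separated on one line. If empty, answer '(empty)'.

Answer: beaker=2 quartz=1

Derivation:
After 1 (gather 3 quartz): quartz=3
After 2 (craft plate): plate=1 quartz=1
After 3 (craft beaker): beaker=2 quartz=1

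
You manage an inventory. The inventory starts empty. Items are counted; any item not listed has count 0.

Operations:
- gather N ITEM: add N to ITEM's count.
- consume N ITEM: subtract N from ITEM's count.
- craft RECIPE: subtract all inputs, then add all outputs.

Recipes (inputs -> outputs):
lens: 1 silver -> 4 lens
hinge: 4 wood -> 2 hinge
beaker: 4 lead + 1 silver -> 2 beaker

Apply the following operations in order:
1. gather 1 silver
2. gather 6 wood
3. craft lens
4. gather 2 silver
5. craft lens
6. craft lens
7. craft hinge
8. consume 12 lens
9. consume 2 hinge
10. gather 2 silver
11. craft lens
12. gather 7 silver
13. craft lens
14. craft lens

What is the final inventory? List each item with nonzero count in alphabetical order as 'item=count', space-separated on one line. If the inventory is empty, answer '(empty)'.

After 1 (gather 1 silver): silver=1
After 2 (gather 6 wood): silver=1 wood=6
After 3 (craft lens): lens=4 wood=6
After 4 (gather 2 silver): lens=4 silver=2 wood=6
After 5 (craft lens): lens=8 silver=1 wood=6
After 6 (craft lens): lens=12 wood=6
After 7 (craft hinge): hinge=2 lens=12 wood=2
After 8 (consume 12 lens): hinge=2 wood=2
After 9 (consume 2 hinge): wood=2
After 10 (gather 2 silver): silver=2 wood=2
After 11 (craft lens): lens=4 silver=1 wood=2
After 12 (gather 7 silver): lens=4 silver=8 wood=2
After 13 (craft lens): lens=8 silver=7 wood=2
After 14 (craft lens): lens=12 silver=6 wood=2

Answer: lens=12 silver=6 wood=2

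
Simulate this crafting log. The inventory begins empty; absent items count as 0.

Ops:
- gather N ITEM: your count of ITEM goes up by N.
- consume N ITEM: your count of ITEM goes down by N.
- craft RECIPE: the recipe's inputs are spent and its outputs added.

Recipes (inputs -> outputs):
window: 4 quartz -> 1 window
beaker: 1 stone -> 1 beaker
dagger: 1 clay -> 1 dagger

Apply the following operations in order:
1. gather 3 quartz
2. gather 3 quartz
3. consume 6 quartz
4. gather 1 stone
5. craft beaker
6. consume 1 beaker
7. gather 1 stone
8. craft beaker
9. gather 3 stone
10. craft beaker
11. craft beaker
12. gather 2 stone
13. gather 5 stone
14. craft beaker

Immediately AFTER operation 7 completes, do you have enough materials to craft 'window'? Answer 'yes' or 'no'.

Answer: no

Derivation:
After 1 (gather 3 quartz): quartz=3
After 2 (gather 3 quartz): quartz=6
After 3 (consume 6 quartz): (empty)
After 4 (gather 1 stone): stone=1
After 5 (craft beaker): beaker=1
After 6 (consume 1 beaker): (empty)
After 7 (gather 1 stone): stone=1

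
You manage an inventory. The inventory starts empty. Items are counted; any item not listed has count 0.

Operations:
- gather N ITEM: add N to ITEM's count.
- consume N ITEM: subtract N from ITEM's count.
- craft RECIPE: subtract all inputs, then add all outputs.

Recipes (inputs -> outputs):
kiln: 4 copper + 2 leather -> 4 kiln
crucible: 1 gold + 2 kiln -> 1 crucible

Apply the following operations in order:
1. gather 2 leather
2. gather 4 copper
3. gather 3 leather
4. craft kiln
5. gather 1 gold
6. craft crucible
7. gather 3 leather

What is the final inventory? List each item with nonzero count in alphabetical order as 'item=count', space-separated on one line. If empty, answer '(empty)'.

After 1 (gather 2 leather): leather=2
After 2 (gather 4 copper): copper=4 leather=2
After 3 (gather 3 leather): copper=4 leather=5
After 4 (craft kiln): kiln=4 leather=3
After 5 (gather 1 gold): gold=1 kiln=4 leather=3
After 6 (craft crucible): crucible=1 kiln=2 leather=3
After 7 (gather 3 leather): crucible=1 kiln=2 leather=6

Answer: crucible=1 kiln=2 leather=6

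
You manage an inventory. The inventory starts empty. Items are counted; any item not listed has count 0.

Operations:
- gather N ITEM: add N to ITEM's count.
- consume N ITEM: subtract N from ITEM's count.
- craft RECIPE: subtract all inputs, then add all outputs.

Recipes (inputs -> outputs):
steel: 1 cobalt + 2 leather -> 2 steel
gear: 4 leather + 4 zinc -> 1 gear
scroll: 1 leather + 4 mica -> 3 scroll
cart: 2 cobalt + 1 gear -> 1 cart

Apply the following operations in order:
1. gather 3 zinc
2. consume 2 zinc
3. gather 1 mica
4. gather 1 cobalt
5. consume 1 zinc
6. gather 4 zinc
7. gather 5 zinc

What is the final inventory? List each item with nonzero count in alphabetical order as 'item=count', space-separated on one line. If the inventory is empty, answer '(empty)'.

Answer: cobalt=1 mica=1 zinc=9

Derivation:
After 1 (gather 3 zinc): zinc=3
After 2 (consume 2 zinc): zinc=1
After 3 (gather 1 mica): mica=1 zinc=1
After 4 (gather 1 cobalt): cobalt=1 mica=1 zinc=1
After 5 (consume 1 zinc): cobalt=1 mica=1
After 6 (gather 4 zinc): cobalt=1 mica=1 zinc=4
After 7 (gather 5 zinc): cobalt=1 mica=1 zinc=9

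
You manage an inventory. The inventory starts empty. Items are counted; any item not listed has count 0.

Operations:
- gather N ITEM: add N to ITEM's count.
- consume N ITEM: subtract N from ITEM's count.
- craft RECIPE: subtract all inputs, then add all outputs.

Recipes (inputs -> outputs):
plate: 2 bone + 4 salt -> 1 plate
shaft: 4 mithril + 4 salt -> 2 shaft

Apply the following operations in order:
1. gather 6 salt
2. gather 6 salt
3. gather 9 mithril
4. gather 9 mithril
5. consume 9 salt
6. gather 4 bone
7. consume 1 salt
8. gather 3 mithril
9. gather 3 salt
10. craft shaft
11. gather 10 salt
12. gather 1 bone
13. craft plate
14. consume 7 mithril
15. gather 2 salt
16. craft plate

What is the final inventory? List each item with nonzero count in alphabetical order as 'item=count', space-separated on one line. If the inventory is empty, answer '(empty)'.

Answer: bone=1 mithril=10 plate=2 salt=5 shaft=2

Derivation:
After 1 (gather 6 salt): salt=6
After 2 (gather 6 salt): salt=12
After 3 (gather 9 mithril): mithril=9 salt=12
After 4 (gather 9 mithril): mithril=18 salt=12
After 5 (consume 9 salt): mithril=18 salt=3
After 6 (gather 4 bone): bone=4 mithril=18 salt=3
After 7 (consume 1 salt): bone=4 mithril=18 salt=2
After 8 (gather 3 mithril): bone=4 mithril=21 salt=2
After 9 (gather 3 salt): bone=4 mithril=21 salt=5
After 10 (craft shaft): bone=4 mithril=17 salt=1 shaft=2
After 11 (gather 10 salt): bone=4 mithril=17 salt=11 shaft=2
After 12 (gather 1 bone): bone=5 mithril=17 salt=11 shaft=2
After 13 (craft plate): bone=3 mithril=17 plate=1 salt=7 shaft=2
After 14 (consume 7 mithril): bone=3 mithril=10 plate=1 salt=7 shaft=2
After 15 (gather 2 salt): bone=3 mithril=10 plate=1 salt=9 shaft=2
After 16 (craft plate): bone=1 mithril=10 plate=2 salt=5 shaft=2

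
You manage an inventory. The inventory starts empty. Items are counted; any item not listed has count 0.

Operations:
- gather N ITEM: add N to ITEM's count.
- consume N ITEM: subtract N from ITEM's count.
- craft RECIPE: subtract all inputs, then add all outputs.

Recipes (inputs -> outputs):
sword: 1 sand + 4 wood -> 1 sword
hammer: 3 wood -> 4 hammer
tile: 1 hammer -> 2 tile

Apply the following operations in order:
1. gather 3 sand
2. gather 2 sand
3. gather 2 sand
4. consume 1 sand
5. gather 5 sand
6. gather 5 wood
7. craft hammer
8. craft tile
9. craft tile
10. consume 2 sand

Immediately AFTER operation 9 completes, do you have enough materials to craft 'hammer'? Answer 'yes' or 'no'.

After 1 (gather 3 sand): sand=3
After 2 (gather 2 sand): sand=5
After 3 (gather 2 sand): sand=7
After 4 (consume 1 sand): sand=6
After 5 (gather 5 sand): sand=11
After 6 (gather 5 wood): sand=11 wood=5
After 7 (craft hammer): hammer=4 sand=11 wood=2
After 8 (craft tile): hammer=3 sand=11 tile=2 wood=2
After 9 (craft tile): hammer=2 sand=11 tile=4 wood=2

Answer: no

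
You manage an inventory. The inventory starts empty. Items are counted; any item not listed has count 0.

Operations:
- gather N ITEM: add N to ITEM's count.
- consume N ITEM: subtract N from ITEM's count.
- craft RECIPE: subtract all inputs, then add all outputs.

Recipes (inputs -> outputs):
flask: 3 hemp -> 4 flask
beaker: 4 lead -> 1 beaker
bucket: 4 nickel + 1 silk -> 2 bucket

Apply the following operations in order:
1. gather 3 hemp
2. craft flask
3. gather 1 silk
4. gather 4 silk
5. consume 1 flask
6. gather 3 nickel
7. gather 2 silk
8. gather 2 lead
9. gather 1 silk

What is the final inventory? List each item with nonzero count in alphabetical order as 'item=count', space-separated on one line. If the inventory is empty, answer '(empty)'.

After 1 (gather 3 hemp): hemp=3
After 2 (craft flask): flask=4
After 3 (gather 1 silk): flask=4 silk=1
After 4 (gather 4 silk): flask=4 silk=5
After 5 (consume 1 flask): flask=3 silk=5
After 6 (gather 3 nickel): flask=3 nickel=3 silk=5
After 7 (gather 2 silk): flask=3 nickel=3 silk=7
After 8 (gather 2 lead): flask=3 lead=2 nickel=3 silk=7
After 9 (gather 1 silk): flask=3 lead=2 nickel=3 silk=8

Answer: flask=3 lead=2 nickel=3 silk=8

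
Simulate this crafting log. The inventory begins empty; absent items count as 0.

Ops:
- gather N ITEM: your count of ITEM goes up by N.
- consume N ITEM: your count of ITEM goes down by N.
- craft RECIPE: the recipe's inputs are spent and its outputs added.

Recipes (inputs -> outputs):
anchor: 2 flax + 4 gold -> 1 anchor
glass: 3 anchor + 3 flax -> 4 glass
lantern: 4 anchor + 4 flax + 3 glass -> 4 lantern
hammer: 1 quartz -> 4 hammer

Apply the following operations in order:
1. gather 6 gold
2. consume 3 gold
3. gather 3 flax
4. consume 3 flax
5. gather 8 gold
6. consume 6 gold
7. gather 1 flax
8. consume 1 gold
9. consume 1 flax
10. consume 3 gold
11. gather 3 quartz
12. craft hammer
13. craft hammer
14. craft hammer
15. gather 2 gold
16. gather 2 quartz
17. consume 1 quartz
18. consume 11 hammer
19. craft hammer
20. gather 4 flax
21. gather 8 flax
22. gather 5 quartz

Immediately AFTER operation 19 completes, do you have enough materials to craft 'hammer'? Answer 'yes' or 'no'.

After 1 (gather 6 gold): gold=6
After 2 (consume 3 gold): gold=3
After 3 (gather 3 flax): flax=3 gold=3
After 4 (consume 3 flax): gold=3
After 5 (gather 8 gold): gold=11
After 6 (consume 6 gold): gold=5
After 7 (gather 1 flax): flax=1 gold=5
After 8 (consume 1 gold): flax=1 gold=4
After 9 (consume 1 flax): gold=4
After 10 (consume 3 gold): gold=1
After 11 (gather 3 quartz): gold=1 quartz=3
After 12 (craft hammer): gold=1 hammer=4 quartz=2
After 13 (craft hammer): gold=1 hammer=8 quartz=1
After 14 (craft hammer): gold=1 hammer=12
After 15 (gather 2 gold): gold=3 hammer=12
After 16 (gather 2 quartz): gold=3 hammer=12 quartz=2
After 17 (consume 1 quartz): gold=3 hammer=12 quartz=1
After 18 (consume 11 hammer): gold=3 hammer=1 quartz=1
After 19 (craft hammer): gold=3 hammer=5

Answer: no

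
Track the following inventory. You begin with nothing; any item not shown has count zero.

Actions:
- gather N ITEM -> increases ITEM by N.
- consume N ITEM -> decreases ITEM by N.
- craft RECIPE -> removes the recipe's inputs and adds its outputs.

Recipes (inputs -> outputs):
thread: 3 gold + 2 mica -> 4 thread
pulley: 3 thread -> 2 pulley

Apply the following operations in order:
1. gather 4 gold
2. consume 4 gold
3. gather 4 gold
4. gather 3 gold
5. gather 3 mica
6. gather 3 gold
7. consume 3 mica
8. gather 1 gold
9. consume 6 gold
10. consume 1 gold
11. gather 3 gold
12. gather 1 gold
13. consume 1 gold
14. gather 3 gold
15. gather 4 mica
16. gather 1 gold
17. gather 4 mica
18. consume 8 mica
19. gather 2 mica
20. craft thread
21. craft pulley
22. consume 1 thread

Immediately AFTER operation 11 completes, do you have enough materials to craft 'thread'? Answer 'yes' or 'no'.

Answer: no

Derivation:
After 1 (gather 4 gold): gold=4
After 2 (consume 4 gold): (empty)
After 3 (gather 4 gold): gold=4
After 4 (gather 3 gold): gold=7
After 5 (gather 3 mica): gold=7 mica=3
After 6 (gather 3 gold): gold=10 mica=3
After 7 (consume 3 mica): gold=10
After 8 (gather 1 gold): gold=11
After 9 (consume 6 gold): gold=5
After 10 (consume 1 gold): gold=4
After 11 (gather 3 gold): gold=7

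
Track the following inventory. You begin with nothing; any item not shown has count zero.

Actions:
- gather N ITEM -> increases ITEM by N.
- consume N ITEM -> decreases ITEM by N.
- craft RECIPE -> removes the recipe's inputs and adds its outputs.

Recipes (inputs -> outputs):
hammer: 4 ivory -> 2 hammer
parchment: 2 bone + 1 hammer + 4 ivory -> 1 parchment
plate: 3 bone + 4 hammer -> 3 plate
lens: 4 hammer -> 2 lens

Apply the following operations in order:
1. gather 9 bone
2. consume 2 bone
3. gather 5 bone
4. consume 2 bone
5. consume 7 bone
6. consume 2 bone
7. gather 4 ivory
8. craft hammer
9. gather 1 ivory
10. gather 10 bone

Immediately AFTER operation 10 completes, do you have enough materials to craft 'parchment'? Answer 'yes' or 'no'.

Answer: no

Derivation:
After 1 (gather 9 bone): bone=9
After 2 (consume 2 bone): bone=7
After 3 (gather 5 bone): bone=12
After 4 (consume 2 bone): bone=10
After 5 (consume 7 bone): bone=3
After 6 (consume 2 bone): bone=1
After 7 (gather 4 ivory): bone=1 ivory=4
After 8 (craft hammer): bone=1 hammer=2
After 9 (gather 1 ivory): bone=1 hammer=2 ivory=1
After 10 (gather 10 bone): bone=11 hammer=2 ivory=1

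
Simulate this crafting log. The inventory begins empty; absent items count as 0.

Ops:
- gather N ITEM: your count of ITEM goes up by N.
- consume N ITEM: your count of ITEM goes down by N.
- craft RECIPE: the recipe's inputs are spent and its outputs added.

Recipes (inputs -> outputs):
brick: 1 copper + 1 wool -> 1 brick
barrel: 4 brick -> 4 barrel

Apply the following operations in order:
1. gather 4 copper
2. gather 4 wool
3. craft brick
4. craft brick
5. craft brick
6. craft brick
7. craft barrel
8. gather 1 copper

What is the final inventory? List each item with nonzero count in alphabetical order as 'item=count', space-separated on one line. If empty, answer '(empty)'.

Answer: barrel=4 copper=1

Derivation:
After 1 (gather 4 copper): copper=4
After 2 (gather 4 wool): copper=4 wool=4
After 3 (craft brick): brick=1 copper=3 wool=3
After 4 (craft brick): brick=2 copper=2 wool=2
After 5 (craft brick): brick=3 copper=1 wool=1
After 6 (craft brick): brick=4
After 7 (craft barrel): barrel=4
After 8 (gather 1 copper): barrel=4 copper=1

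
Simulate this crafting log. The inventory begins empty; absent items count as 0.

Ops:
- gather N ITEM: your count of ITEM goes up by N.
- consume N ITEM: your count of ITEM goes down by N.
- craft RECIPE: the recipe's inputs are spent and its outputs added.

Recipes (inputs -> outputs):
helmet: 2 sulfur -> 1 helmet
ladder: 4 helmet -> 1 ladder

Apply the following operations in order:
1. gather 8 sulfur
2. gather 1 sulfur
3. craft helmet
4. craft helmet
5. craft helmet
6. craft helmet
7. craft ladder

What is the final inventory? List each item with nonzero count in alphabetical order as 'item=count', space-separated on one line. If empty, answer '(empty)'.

Answer: ladder=1 sulfur=1

Derivation:
After 1 (gather 8 sulfur): sulfur=8
After 2 (gather 1 sulfur): sulfur=9
After 3 (craft helmet): helmet=1 sulfur=7
After 4 (craft helmet): helmet=2 sulfur=5
After 5 (craft helmet): helmet=3 sulfur=3
After 6 (craft helmet): helmet=4 sulfur=1
After 7 (craft ladder): ladder=1 sulfur=1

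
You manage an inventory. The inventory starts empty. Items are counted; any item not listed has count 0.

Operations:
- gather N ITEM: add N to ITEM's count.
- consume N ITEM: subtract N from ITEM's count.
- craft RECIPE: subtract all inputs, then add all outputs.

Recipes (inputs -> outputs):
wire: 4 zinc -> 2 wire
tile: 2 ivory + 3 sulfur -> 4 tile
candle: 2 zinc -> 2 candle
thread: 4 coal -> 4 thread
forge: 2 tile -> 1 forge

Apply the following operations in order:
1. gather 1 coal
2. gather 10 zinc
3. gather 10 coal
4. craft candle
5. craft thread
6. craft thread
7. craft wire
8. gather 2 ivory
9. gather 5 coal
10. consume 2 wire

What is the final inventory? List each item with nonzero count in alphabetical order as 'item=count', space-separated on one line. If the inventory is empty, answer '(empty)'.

After 1 (gather 1 coal): coal=1
After 2 (gather 10 zinc): coal=1 zinc=10
After 3 (gather 10 coal): coal=11 zinc=10
After 4 (craft candle): candle=2 coal=11 zinc=8
After 5 (craft thread): candle=2 coal=7 thread=4 zinc=8
After 6 (craft thread): candle=2 coal=3 thread=8 zinc=8
After 7 (craft wire): candle=2 coal=3 thread=8 wire=2 zinc=4
After 8 (gather 2 ivory): candle=2 coal=3 ivory=2 thread=8 wire=2 zinc=4
After 9 (gather 5 coal): candle=2 coal=8 ivory=2 thread=8 wire=2 zinc=4
After 10 (consume 2 wire): candle=2 coal=8 ivory=2 thread=8 zinc=4

Answer: candle=2 coal=8 ivory=2 thread=8 zinc=4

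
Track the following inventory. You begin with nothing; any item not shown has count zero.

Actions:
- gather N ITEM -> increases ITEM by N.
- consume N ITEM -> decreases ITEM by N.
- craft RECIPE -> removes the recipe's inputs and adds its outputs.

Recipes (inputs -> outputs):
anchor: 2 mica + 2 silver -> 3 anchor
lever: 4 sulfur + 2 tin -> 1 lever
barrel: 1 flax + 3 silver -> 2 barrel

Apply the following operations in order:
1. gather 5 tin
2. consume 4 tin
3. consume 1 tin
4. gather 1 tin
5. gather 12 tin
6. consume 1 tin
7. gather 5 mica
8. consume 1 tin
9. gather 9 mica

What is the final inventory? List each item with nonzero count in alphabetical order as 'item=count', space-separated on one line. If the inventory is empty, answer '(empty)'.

After 1 (gather 5 tin): tin=5
After 2 (consume 4 tin): tin=1
After 3 (consume 1 tin): (empty)
After 4 (gather 1 tin): tin=1
After 5 (gather 12 tin): tin=13
After 6 (consume 1 tin): tin=12
After 7 (gather 5 mica): mica=5 tin=12
After 8 (consume 1 tin): mica=5 tin=11
After 9 (gather 9 mica): mica=14 tin=11

Answer: mica=14 tin=11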